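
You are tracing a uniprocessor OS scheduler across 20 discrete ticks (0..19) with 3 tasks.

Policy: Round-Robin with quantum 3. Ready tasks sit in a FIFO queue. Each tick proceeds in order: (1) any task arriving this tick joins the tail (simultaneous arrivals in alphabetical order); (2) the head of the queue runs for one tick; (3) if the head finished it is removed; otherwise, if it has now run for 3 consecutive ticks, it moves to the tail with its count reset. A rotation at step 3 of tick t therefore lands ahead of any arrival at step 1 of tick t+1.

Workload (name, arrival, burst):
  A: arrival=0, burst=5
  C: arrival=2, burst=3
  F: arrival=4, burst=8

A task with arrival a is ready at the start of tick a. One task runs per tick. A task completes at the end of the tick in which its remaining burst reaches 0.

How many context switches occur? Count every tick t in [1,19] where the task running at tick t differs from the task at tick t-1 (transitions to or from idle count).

context switches = 4

t=0: queue=[A] q_used=0 → run A
t=1: queue=[A] q_used=1 → run A
t=2: queue=[A,C] q_used=2 → run A
t=3: queue=[C,A] q_used=0 → run C
t=4: queue=[C,A,F] q_used=1 → run C
t=5: queue=[C,A,F] q_used=2 → run C
t=6: queue=[A,F] q_used=0 → run A
t=7: queue=[A,F] q_used=1 → run A
t=8: queue=[F] q_used=0 → run F
t=9: queue=[F] q_used=1 → run F
t=10: queue=[F] q_used=2 → run F
t=11: queue=[F] q_used=0 → run F
t=12: queue=[F] q_used=1 → run F
t=13: queue=[F] q_used=2 → run F
t=14: queue=[F] q_used=0 → run F
t=15: queue=[F] q_used=1 → run F
t=16: (idle)
t=17: (idle)
t=18: (idle)
t=19: (idle)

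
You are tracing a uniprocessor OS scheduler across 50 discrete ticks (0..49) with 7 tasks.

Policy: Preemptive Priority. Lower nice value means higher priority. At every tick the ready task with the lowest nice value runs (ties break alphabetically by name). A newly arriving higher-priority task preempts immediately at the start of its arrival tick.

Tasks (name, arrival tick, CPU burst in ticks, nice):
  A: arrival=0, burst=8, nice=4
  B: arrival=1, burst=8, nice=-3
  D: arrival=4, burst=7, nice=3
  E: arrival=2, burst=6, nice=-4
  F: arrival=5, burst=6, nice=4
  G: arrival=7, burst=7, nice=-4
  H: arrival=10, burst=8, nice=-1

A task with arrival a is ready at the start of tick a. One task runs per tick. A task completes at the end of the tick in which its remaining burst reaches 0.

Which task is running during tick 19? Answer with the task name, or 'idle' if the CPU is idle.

running at tick 19 = B

t=0: ready={A} → run A
t=1: ready={A,B} → run B
t=2: ready={A,B,E} → run E
t=3: ready={A,B,E} → run E
t=4: ready={A,B,D,E} → run E
t=5: ready={A,B,D,E,F} → run E
t=6: ready={A,B,D,E,F} → run E
t=7: ready={A,B,D,E,F,G} → run E
t=8: ready={A,B,D,F,G} → run G
t=9: ready={A,B,D,F,G} → run G
t=10: ready={A,B,D,F,G,H} → run G
t=11: ready={A,B,D,F,G,H} → run G
t=12: ready={A,B,D,F,G,H} → run G
t=13: ready={A,B,D,F,G,H} → run G
t=14: ready={A,B,D,F,G,H} → run G
t=15: ready={A,B,D,F,H} → run B
t=16: ready={A,B,D,F,H} → run B
t=17: ready={A,B,D,F,H} → run B
t=18: ready={A,B,D,F,H} → run B
t=19: ready={A,B,D,F,H} → run B
t=20: ready={A,B,D,F,H} → run B
t=21: ready={A,B,D,F,H} → run B
t=22: ready={A,D,F,H} → run H
t=23: ready={A,D,F,H} → run H
t=24: ready={A,D,F,H} → run H
t=25: ready={A,D,F,H} → run H
t=26: ready={A,D,F,H} → run H
t=27: ready={A,D,F,H} → run H
t=28: ready={A,D,F,H} → run H
t=29: ready={A,D,F,H} → run H
t=30: ready={A,D,F} → run D
t=31: ready={A,D,F} → run D
t=32: ready={A,D,F} → run D
t=33: ready={A,D,F} → run D
t=34: ready={A,D,F} → run D
t=35: ready={A,D,F} → run D
t=36: ready={A,D,F} → run D
t=37: ready={A,F} → run A
t=38: ready={A,F} → run A
t=39: ready={A,F} → run A
t=40: ready={A,F} → run A
t=41: ready={A,F} → run A
t=42: ready={A,F} → run A
t=43: ready={A,F} → run A
t=44: ready={F} → run F
t=45: ready={F} → run F
t=46: ready={F} → run F
t=47: ready={F} → run F
t=48: ready={F} → run F
t=49: ready={F} → run F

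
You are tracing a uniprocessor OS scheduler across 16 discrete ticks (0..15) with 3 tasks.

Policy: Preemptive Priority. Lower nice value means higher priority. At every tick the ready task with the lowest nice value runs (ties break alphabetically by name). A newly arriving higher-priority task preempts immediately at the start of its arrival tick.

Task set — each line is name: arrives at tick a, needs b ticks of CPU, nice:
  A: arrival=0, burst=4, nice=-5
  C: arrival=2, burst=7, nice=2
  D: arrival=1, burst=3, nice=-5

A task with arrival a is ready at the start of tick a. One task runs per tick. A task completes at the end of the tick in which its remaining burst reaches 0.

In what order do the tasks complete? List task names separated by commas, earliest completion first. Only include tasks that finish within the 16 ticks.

completion order = A, D, C

t=0: ready={A} → run A
t=1: ready={A,D} → run A
t=2: ready={A,C,D} → run A
t=3: ready={A,C,D} → run A
t=4: ready={C,D} → run D
t=5: ready={C,D} → run D
t=6: ready={C,D} → run D
t=7: ready={C} → run C
t=8: ready={C} → run C
t=9: ready={C} → run C
t=10: ready={C} → run C
t=11: ready={C} → run C
t=12: ready={C} → run C
t=13: ready={C} → run C
t=14: (idle)
t=15: (idle)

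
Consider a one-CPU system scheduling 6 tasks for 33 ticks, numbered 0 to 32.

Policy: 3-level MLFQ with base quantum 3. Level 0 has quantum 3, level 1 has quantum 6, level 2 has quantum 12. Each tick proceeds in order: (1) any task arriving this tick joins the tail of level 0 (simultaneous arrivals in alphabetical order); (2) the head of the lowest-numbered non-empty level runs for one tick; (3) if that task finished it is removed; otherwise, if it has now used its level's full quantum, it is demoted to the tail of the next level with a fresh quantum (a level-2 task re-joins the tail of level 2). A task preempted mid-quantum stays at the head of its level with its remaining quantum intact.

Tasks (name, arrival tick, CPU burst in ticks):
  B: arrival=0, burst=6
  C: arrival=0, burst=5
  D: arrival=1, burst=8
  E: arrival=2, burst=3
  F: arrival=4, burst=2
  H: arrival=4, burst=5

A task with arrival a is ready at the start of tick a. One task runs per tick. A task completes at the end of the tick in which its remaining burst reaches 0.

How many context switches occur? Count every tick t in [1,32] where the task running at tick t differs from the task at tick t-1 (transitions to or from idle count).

context switches = 10

t=0: L0/L1/L2 = BC/-/- → run B
t=1: L0/L1/L2 = BCD/-/- → run B
t=2: L0/L1/L2 = BCDE/-/- → run B
t=3: L0/L1/L2 = CDE/B/- → run C
t=4: L0/L1/L2 = CDEFH/B/- → run C
t=5: L0/L1/L2 = CDEFH/B/- → run C
t=6: L0/L1/L2 = DEFH/BC/- → run D
t=7: L0/L1/L2 = DEFH/BC/- → run D
t=8: L0/L1/L2 = DEFH/BC/- → run D
t=9: L0/L1/L2 = EFH/BCD/- → run E
t=10: L0/L1/L2 = EFH/BCD/- → run E
t=11: L0/L1/L2 = EFH/BCD/- → run E
t=12: L0/L1/L2 = FH/BCD/- → run F
t=13: L0/L1/L2 = FH/BCD/- → run F
t=14: L0/L1/L2 = H/BCD/- → run H
t=15: L0/L1/L2 = H/BCD/- → run H
t=16: L0/L1/L2 = H/BCD/- → run H
t=17: L0/L1/L2 = -/BCDH/- → run B
t=18: L0/L1/L2 = -/BCDH/- → run B
t=19: L0/L1/L2 = -/BCDH/- → run B
t=20: L0/L1/L2 = -/CDH/- → run C
t=21: L0/L1/L2 = -/CDH/- → run C
t=22: L0/L1/L2 = -/DH/- → run D
t=23: L0/L1/L2 = -/DH/- → run D
t=24: L0/L1/L2 = -/DH/- → run D
t=25: L0/L1/L2 = -/DH/- → run D
t=26: L0/L1/L2 = -/DH/- → run D
t=27: L0/L1/L2 = -/H/- → run H
t=28: L0/L1/L2 = -/H/- → run H
t=29: (idle)
t=30: (idle)
t=31: (idle)
t=32: (idle)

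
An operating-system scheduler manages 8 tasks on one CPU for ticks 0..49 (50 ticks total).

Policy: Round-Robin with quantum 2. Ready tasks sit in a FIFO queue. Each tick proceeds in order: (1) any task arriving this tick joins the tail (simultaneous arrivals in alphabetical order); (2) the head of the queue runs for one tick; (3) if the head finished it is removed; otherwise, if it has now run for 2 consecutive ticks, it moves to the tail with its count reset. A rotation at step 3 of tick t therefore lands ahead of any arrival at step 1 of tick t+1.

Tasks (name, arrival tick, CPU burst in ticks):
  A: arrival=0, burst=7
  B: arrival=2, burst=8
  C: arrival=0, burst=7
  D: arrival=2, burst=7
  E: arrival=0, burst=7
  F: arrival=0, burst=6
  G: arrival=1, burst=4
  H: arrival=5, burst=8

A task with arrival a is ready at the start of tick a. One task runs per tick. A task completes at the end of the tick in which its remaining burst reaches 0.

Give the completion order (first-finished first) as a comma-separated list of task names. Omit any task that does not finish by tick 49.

completion order = G, F, A, C, E

t=0: queue=[A,C,E,F] q_used=0 → run A
t=1: queue=[A,C,E,F,G] q_used=1 → run A
t=2: queue=[C,E,F,G,A,B,D] q_used=0 → run C
t=3: queue=[C,E,F,G,A,B,D] q_used=1 → run C
t=4: queue=[E,F,G,A,B,D,C] q_used=0 → run E
t=5: queue=[E,F,G,A,B,D,C,H] q_used=1 → run E
t=6: queue=[F,G,A,B,D,C,H,E] q_used=0 → run F
t=7: queue=[F,G,A,B,D,C,H,E] q_used=1 → run F
t=8: queue=[G,A,B,D,C,H,E,F] q_used=0 → run G
t=9: queue=[G,A,B,D,C,H,E,F] q_used=1 → run G
t=10: queue=[A,B,D,C,H,E,F,G] q_used=0 → run A
t=11: queue=[A,B,D,C,H,E,F,G] q_used=1 → run A
t=12: queue=[B,D,C,H,E,F,G,A] q_used=0 → run B
t=13: queue=[B,D,C,H,E,F,G,A] q_used=1 → run B
t=14: queue=[D,C,H,E,F,G,A,B] q_used=0 → run D
t=15: queue=[D,C,H,E,F,G,A,B] q_used=1 → run D
t=16: queue=[C,H,E,F,G,A,B,D] q_used=0 → run C
t=17: queue=[C,H,E,F,G,A,B,D] q_used=1 → run C
t=18: queue=[H,E,F,G,A,B,D,C] q_used=0 → run H
t=19: queue=[H,E,F,G,A,B,D,C] q_used=1 → run H
t=20: queue=[E,F,G,A,B,D,C,H] q_used=0 → run E
t=21: queue=[E,F,G,A,B,D,C,H] q_used=1 → run E
t=22: queue=[F,G,A,B,D,C,H,E] q_used=0 → run F
t=23: queue=[F,G,A,B,D,C,H,E] q_used=1 → run F
t=24: queue=[G,A,B,D,C,H,E,F] q_used=0 → run G
t=25: queue=[G,A,B,D,C,H,E,F] q_used=1 → run G
t=26: queue=[A,B,D,C,H,E,F] q_used=0 → run A
t=27: queue=[A,B,D,C,H,E,F] q_used=1 → run A
t=28: queue=[B,D,C,H,E,F,A] q_used=0 → run B
t=29: queue=[B,D,C,H,E,F,A] q_used=1 → run B
t=30: queue=[D,C,H,E,F,A,B] q_used=0 → run D
t=31: queue=[D,C,H,E,F,A,B] q_used=1 → run D
t=32: queue=[C,H,E,F,A,B,D] q_used=0 → run C
t=33: queue=[C,H,E,F,A,B,D] q_used=1 → run C
t=34: queue=[H,E,F,A,B,D,C] q_used=0 → run H
t=35: queue=[H,E,F,A,B,D,C] q_used=1 → run H
t=36: queue=[E,F,A,B,D,C,H] q_used=0 → run E
t=37: queue=[E,F,A,B,D,C,H] q_used=1 → run E
t=38: queue=[F,A,B,D,C,H,E] q_used=0 → run F
t=39: queue=[F,A,B,D,C,H,E] q_used=1 → run F
t=40: queue=[A,B,D,C,H,E] q_used=0 → run A
t=41: queue=[B,D,C,H,E] q_used=0 → run B
t=42: queue=[B,D,C,H,E] q_used=1 → run B
t=43: queue=[D,C,H,E,B] q_used=0 → run D
t=44: queue=[D,C,H,E,B] q_used=1 → run D
t=45: queue=[C,H,E,B,D] q_used=0 → run C
t=46: queue=[H,E,B,D] q_used=0 → run H
t=47: queue=[H,E,B,D] q_used=1 → run H
t=48: queue=[E,B,D,H] q_used=0 → run E
t=49: queue=[B,D,H] q_used=0 → run B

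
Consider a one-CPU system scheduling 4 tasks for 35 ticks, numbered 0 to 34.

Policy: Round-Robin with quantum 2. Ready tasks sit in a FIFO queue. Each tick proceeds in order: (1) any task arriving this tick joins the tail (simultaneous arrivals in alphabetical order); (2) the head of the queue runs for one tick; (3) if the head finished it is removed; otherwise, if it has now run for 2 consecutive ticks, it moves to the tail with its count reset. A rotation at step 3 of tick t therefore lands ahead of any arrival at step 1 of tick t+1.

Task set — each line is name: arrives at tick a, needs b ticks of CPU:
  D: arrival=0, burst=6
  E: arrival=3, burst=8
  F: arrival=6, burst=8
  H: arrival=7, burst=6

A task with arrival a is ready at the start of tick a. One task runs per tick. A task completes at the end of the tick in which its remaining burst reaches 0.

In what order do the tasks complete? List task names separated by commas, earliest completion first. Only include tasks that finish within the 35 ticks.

t=0: queue=[D] q_used=0 → run D
t=1: queue=[D] q_used=1 → run D
t=2: queue=[D] q_used=0 → run D
t=3: queue=[D,E] q_used=1 → run D
t=4: queue=[E,D] q_used=0 → run E
t=5: queue=[E,D] q_used=1 → run E
t=6: queue=[D,E,F] q_used=0 → run D
t=7: queue=[D,E,F,H] q_used=1 → run D
t=8: queue=[E,F,H] q_used=0 → run E
t=9: queue=[E,F,H] q_used=1 → run E
t=10: queue=[F,H,E] q_used=0 → run F
t=11: queue=[F,H,E] q_used=1 → run F
t=12: queue=[H,E,F] q_used=0 → run H
t=13: queue=[H,E,F] q_used=1 → run H
t=14: queue=[E,F,H] q_used=0 → run E
t=15: queue=[E,F,H] q_used=1 → run E
t=16: queue=[F,H,E] q_used=0 → run F
t=17: queue=[F,H,E] q_used=1 → run F
t=18: queue=[H,E,F] q_used=0 → run H
t=19: queue=[H,E,F] q_used=1 → run H
t=20: queue=[E,F,H] q_used=0 → run E
t=21: queue=[E,F,H] q_used=1 → run E
t=22: queue=[F,H] q_used=0 → run F
t=23: queue=[F,H] q_used=1 → run F
t=24: queue=[H,F] q_used=0 → run H
t=25: queue=[H,F] q_used=1 → run H
t=26: queue=[F] q_used=0 → run F
t=27: queue=[F] q_used=1 → run F
t=28: (idle)
t=29: (idle)
t=30: (idle)
t=31: (idle)
t=32: (idle)
t=33: (idle)
t=34: (idle)

completion order = D, E, H, F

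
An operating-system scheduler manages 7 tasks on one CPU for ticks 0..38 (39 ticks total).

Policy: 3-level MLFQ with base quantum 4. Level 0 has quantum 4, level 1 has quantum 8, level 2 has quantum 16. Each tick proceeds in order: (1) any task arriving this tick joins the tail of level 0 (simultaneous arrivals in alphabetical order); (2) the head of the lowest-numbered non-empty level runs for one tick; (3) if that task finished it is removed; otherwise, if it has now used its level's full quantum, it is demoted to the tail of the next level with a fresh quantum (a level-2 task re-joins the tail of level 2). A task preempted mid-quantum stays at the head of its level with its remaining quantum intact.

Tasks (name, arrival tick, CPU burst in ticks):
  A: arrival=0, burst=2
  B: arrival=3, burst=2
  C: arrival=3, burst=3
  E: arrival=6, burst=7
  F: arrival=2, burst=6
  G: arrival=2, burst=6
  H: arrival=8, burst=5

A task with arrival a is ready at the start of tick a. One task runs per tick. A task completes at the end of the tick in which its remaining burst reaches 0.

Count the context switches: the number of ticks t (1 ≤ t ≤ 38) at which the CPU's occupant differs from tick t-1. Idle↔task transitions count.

context switches = 11

t=0: L0/L1/L2 = A/-/- → run A
t=1: L0/L1/L2 = A/-/- → run A
t=2: L0/L1/L2 = FG/-/- → run F
t=3: L0/L1/L2 = FGBC/-/- → run F
t=4: L0/L1/L2 = FGBC/-/- → run F
t=5: L0/L1/L2 = FGBC/-/- → run F
t=6: L0/L1/L2 = GBCE/F/- → run G
t=7: L0/L1/L2 = GBCE/F/- → run G
t=8: L0/L1/L2 = GBCEH/F/- → run G
t=9: L0/L1/L2 = GBCEH/F/- → run G
t=10: L0/L1/L2 = BCEH/FG/- → run B
t=11: L0/L1/L2 = BCEH/FG/- → run B
t=12: L0/L1/L2 = CEH/FG/- → run C
t=13: L0/L1/L2 = CEH/FG/- → run C
t=14: L0/L1/L2 = CEH/FG/- → run C
t=15: L0/L1/L2 = EH/FG/- → run E
t=16: L0/L1/L2 = EH/FG/- → run E
t=17: L0/L1/L2 = EH/FG/- → run E
t=18: L0/L1/L2 = EH/FG/- → run E
t=19: L0/L1/L2 = H/FGE/- → run H
t=20: L0/L1/L2 = H/FGE/- → run H
t=21: L0/L1/L2 = H/FGE/- → run H
t=22: L0/L1/L2 = H/FGE/- → run H
t=23: L0/L1/L2 = -/FGEH/- → run F
t=24: L0/L1/L2 = -/FGEH/- → run F
t=25: L0/L1/L2 = -/GEH/- → run G
t=26: L0/L1/L2 = -/GEH/- → run G
t=27: L0/L1/L2 = -/EH/- → run E
t=28: L0/L1/L2 = -/EH/- → run E
t=29: L0/L1/L2 = -/EH/- → run E
t=30: L0/L1/L2 = -/H/- → run H
t=31: (idle)
t=32: (idle)
t=33: (idle)
t=34: (idle)
t=35: (idle)
t=36: (idle)
t=37: (idle)
t=38: (idle)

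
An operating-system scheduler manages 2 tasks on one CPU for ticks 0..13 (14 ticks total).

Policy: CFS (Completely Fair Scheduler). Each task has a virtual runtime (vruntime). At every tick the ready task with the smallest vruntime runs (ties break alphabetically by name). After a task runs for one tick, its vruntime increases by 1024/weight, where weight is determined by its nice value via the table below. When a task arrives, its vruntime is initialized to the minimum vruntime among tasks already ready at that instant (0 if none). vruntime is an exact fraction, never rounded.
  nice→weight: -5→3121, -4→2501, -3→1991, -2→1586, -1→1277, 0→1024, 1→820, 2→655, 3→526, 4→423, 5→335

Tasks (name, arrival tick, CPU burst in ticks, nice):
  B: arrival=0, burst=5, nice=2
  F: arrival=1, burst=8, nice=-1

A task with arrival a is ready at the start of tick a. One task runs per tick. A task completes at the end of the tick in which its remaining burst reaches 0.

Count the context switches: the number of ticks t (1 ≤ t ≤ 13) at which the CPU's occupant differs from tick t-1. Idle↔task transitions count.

t=0: vr[B=0] → run B
t=1: vr[B=1024/655 F=1024/655] → run B
t=2: vr[B=2048/655 F=1024/655] → run F
t=3: vr[B=2048/655 F=1978368/836435] → run F
t=4: vr[B=2048/655 F=2649088/836435] → run B
t=5: vr[B=3072/655 F=2649088/836435] → run F
t=6: vr[B=3072/655 F=3319808/836435] → run F
t=7: vr[B=3072/655 F=3990528/836435] → run B
t=8: vr[B=4096/655 F=3990528/836435] → run F
t=9: vr[B=4096/655 F=4661248/836435] → run F
t=10: vr[B=4096/655 F=5331968/836435] → run B
t=11: vr[F=5331968/836435] → run F
t=12: vr[F=6002688/836435] → run F
t=13: (idle)

context switches = 8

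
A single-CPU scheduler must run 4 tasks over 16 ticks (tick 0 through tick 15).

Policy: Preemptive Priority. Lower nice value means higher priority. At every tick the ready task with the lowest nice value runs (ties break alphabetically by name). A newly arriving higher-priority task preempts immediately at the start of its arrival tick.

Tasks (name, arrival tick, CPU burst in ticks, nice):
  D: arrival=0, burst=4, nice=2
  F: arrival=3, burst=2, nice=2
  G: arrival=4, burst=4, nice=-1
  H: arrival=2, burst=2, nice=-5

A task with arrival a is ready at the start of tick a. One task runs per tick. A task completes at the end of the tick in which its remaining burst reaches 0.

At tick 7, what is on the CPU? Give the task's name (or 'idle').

t=0: ready={D} → run D
t=1: ready={D} → run D
t=2: ready={D,H} → run H
t=3: ready={D,F,H} → run H
t=4: ready={D,F,G} → run G
t=5: ready={D,F,G} → run G
t=6: ready={D,F,G} → run G
t=7: ready={D,F,G} → run G
t=8: ready={D,F} → run D
t=9: ready={D,F} → run D
t=10: ready={F} → run F
t=11: ready={F} → run F
t=12: (idle)
t=13: (idle)
t=14: (idle)
t=15: (idle)

running at tick 7 = G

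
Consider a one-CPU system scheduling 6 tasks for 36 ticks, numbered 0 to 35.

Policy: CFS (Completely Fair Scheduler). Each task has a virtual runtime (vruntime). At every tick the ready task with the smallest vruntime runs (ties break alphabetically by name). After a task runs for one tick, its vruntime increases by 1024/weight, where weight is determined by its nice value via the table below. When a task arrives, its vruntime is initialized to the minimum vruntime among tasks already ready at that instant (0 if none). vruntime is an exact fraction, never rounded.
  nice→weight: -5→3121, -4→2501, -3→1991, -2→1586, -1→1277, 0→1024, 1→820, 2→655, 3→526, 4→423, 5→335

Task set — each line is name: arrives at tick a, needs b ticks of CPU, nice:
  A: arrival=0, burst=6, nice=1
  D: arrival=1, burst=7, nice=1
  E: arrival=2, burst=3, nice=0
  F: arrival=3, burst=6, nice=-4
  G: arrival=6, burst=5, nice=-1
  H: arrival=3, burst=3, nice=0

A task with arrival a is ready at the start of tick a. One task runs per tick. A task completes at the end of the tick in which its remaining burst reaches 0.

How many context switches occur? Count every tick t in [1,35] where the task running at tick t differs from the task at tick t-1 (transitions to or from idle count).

t=0: vr[A=0] → run A
t=1: vr[A=256/205 D=256/205] → run A
t=2: vr[A=512/205 D=256/205 E=256/205] → run D
t=3: vr[A=512/205 D=512/205 E=256/205 F=256/205 H=256/205] → run E
t=4: vr[A=512/205 D=512/205 E=461/205 F=256/205 H=256/205] → run F
t=5: vr[A=512/205 D=512/205 E=461/205 F=20736/12505 H=256/205] → run H
t=6: vr[A=512/205 D=512/205 E=461/205 F=20736/12505 G=20736/12505 H=461/205] → run F
t=7: vr[A=512/205 D=512/205 E=461/205 F=25856/12505 G=20736/12505 H=461/205] → run G
t=8: vr[A=512/205 D=512/205 E=461/205 F=25856/12505 G=39284992/15968885 H=461/205] → run F
t=9: vr[A=512/205 D=512/205 E=461/205 F=30976/12505 G=39284992/15968885 H=461/205] → run E
t=10: vr[A=512/205 D=512/205 E=666/205 F=30976/12505 G=39284992/15968885 H=461/205] → run H
t=11: vr[A=512/205 D=512/205 E=666/205 F=30976/12505 G=39284992/15968885 H=666/205] → run G
t=12: vr[A=512/205 D=512/205 E=666/205 F=30976/12505 G=52090112/15968885 H=666/205] → run F
t=13: vr[A=512/205 D=512/205 E=666/205 F=36096/12505 G=52090112/15968885 H=666/205] → run A
t=14: vr[A=768/205 D=512/205 E=666/205 F=36096/12505 G=52090112/15968885 H=666/205] → run D
t=15: vr[A=768/205 D=768/205 E=666/205 F=36096/12505 G=52090112/15968885 H=666/205] → run F
t=16: vr[A=768/205 D=768/205 E=666/205 F=41216/12505 G=52090112/15968885 H=666/205] → run E
t=17: vr[A=768/205 D=768/205 F=41216/12505 G=52090112/15968885 H=666/205] → run H
t=18: vr[A=768/205 D=768/205 F=41216/12505 G=52090112/15968885] → run G
t=19: vr[A=768/205 D=768/205 F=41216/12505 G=64895232/15968885] → run F
t=20: vr[A=768/205 D=768/205 G=64895232/15968885] → run A
t=21: vr[A=1024/205 D=768/205 G=64895232/15968885] → run D
t=22: vr[A=1024/205 D=1024/205 G=64895232/15968885] → run G
t=23: vr[A=1024/205 D=1024/205 G=77700352/15968885] → run G
t=24: vr[A=1024/205 D=1024/205] → run A
t=25: vr[A=256/41 D=1024/205] → run D
t=26: vr[A=256/41 D=256/41] → run A
t=27: vr[D=256/41] → run D
t=28: vr[D=1536/205] → run D
t=29: vr[D=1792/205] → run D
t=30: (idle)
t=31: (idle)
t=32: (idle)
t=33: (idle)
t=34: (idle)
t=35: (idle)

context switches = 26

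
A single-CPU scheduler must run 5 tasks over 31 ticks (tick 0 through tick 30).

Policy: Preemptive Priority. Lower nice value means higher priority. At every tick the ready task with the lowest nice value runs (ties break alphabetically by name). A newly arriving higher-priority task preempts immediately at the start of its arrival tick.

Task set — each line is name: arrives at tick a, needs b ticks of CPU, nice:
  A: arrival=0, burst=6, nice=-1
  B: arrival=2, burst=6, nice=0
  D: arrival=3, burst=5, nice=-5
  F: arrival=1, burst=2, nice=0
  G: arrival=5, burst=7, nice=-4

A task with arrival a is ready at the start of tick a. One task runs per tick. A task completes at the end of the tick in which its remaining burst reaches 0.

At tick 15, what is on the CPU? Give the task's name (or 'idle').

t=0: ready={A} → run A
t=1: ready={A,F} → run A
t=2: ready={A,B,F} → run A
t=3: ready={A,B,D,F} → run D
t=4: ready={A,B,D,F} → run D
t=5: ready={A,B,D,F,G} → run D
t=6: ready={A,B,D,F,G} → run D
t=7: ready={A,B,D,F,G} → run D
t=8: ready={A,B,F,G} → run G
t=9: ready={A,B,F,G} → run G
t=10: ready={A,B,F,G} → run G
t=11: ready={A,B,F,G} → run G
t=12: ready={A,B,F,G} → run G
t=13: ready={A,B,F,G} → run G
t=14: ready={A,B,F,G} → run G
t=15: ready={A,B,F} → run A
t=16: ready={A,B,F} → run A
t=17: ready={A,B,F} → run A
t=18: ready={B,F} → run B
t=19: ready={B,F} → run B
t=20: ready={B,F} → run B
t=21: ready={B,F} → run B
t=22: ready={B,F} → run B
t=23: ready={B,F} → run B
t=24: ready={F} → run F
t=25: ready={F} → run F
t=26: (idle)
t=27: (idle)
t=28: (idle)
t=29: (idle)
t=30: (idle)

running at tick 15 = A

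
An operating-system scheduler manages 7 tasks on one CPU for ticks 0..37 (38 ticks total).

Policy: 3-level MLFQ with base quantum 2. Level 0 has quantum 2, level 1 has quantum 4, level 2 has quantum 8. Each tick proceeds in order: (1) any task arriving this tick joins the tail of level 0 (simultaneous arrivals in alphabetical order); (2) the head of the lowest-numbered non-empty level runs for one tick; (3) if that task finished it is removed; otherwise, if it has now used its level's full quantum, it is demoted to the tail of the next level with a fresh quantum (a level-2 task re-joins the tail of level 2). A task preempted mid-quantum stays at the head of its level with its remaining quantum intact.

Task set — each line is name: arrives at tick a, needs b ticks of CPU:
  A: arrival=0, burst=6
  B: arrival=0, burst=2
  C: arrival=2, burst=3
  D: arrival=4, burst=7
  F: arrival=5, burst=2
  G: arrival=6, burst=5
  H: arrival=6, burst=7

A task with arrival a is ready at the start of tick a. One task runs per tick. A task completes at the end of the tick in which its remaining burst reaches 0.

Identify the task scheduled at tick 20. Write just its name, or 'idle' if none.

running at tick 20 = D

t=0: L0/L1/L2 = AB/-/- → run A
t=1: L0/L1/L2 = AB/-/- → run A
t=2: L0/L1/L2 = BC/A/- → run B
t=3: L0/L1/L2 = BC/A/- → run B
t=4: L0/L1/L2 = CD/A/- → run C
t=5: L0/L1/L2 = CDF/A/- → run C
t=6: L0/L1/L2 = DFGH/AC/- → run D
t=7: L0/L1/L2 = DFGH/AC/- → run D
t=8: L0/L1/L2 = FGH/ACD/- → run F
t=9: L0/L1/L2 = FGH/ACD/- → run F
t=10: L0/L1/L2 = GH/ACD/- → run G
t=11: L0/L1/L2 = GH/ACD/- → run G
t=12: L0/L1/L2 = H/ACDG/- → run H
t=13: L0/L1/L2 = H/ACDG/- → run H
t=14: L0/L1/L2 = -/ACDGH/- → run A
t=15: L0/L1/L2 = -/ACDGH/- → run A
t=16: L0/L1/L2 = -/ACDGH/- → run A
t=17: L0/L1/L2 = -/ACDGH/- → run A
t=18: L0/L1/L2 = -/CDGH/- → run C
t=19: L0/L1/L2 = -/DGH/- → run D
t=20: L0/L1/L2 = -/DGH/- → run D
t=21: L0/L1/L2 = -/DGH/- → run D
t=22: L0/L1/L2 = -/DGH/- → run D
t=23: L0/L1/L2 = -/GH/D → run G
t=24: L0/L1/L2 = -/GH/D → run G
t=25: L0/L1/L2 = -/GH/D → run G
t=26: L0/L1/L2 = -/H/D → run H
t=27: L0/L1/L2 = -/H/D → run H
t=28: L0/L1/L2 = -/H/D → run H
t=29: L0/L1/L2 = -/H/D → run H
t=30: L0/L1/L2 = -/-/DH → run D
t=31: L0/L1/L2 = -/-/H → run H
t=32: (idle)
t=33: (idle)
t=34: (idle)
t=35: (idle)
t=36: (idle)
t=37: (idle)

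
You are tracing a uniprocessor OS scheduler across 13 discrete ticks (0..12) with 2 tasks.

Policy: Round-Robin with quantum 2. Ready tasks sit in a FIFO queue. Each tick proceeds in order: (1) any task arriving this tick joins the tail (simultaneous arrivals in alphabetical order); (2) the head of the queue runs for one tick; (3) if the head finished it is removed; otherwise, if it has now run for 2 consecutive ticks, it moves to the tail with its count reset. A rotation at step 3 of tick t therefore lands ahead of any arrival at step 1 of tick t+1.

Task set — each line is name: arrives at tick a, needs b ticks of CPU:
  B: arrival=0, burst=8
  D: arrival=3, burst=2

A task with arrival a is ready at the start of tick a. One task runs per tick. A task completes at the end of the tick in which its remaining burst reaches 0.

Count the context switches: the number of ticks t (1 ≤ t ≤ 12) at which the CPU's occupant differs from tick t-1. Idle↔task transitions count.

t=0: queue=[B] q_used=0 → run B
t=1: queue=[B] q_used=1 → run B
t=2: queue=[B] q_used=0 → run B
t=3: queue=[B,D] q_used=1 → run B
t=4: queue=[D,B] q_used=0 → run D
t=5: queue=[D,B] q_used=1 → run D
t=6: queue=[B] q_used=0 → run B
t=7: queue=[B] q_used=1 → run B
t=8: queue=[B] q_used=0 → run B
t=9: queue=[B] q_used=1 → run B
t=10: (idle)
t=11: (idle)
t=12: (idle)

context switches = 3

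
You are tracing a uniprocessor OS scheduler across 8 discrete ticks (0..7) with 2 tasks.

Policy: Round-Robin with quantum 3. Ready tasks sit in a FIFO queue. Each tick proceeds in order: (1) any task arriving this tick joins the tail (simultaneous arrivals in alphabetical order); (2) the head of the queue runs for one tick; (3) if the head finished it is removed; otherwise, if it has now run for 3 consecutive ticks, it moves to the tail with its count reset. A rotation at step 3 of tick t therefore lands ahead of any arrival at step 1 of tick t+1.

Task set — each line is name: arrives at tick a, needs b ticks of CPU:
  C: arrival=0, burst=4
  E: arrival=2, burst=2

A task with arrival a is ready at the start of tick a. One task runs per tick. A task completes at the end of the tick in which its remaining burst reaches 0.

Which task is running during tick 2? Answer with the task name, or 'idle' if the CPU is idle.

running at tick 2 = C

t=0: queue=[C] q_used=0 → run C
t=1: queue=[C] q_used=1 → run C
t=2: queue=[C,E] q_used=2 → run C
t=3: queue=[E,C] q_used=0 → run E
t=4: queue=[E,C] q_used=1 → run E
t=5: queue=[C] q_used=0 → run C
t=6: (idle)
t=7: (idle)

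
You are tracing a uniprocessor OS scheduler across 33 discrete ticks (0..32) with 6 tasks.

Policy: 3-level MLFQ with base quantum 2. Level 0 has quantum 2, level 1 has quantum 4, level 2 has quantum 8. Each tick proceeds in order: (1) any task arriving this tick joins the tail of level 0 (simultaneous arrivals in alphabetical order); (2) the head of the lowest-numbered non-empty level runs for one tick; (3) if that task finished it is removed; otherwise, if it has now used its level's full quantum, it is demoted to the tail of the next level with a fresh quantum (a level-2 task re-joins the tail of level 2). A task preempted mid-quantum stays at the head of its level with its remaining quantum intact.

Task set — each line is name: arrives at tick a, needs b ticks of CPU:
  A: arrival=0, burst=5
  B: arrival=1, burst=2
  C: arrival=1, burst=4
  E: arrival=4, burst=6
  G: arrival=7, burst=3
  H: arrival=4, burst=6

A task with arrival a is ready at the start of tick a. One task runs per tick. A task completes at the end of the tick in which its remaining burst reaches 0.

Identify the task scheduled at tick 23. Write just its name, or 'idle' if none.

running at tick 23 = H

t=0: L0/L1/L2 = A/-/- → run A
t=1: L0/L1/L2 = ABC/-/- → run A
t=2: L0/L1/L2 = BC/A/- → run B
t=3: L0/L1/L2 = BC/A/- → run B
t=4: L0/L1/L2 = CEH/A/- → run C
t=5: L0/L1/L2 = CEH/A/- → run C
t=6: L0/L1/L2 = EH/AC/- → run E
t=7: L0/L1/L2 = EHG/AC/- → run E
t=8: L0/L1/L2 = HG/ACE/- → run H
t=9: L0/L1/L2 = HG/ACE/- → run H
t=10: L0/L1/L2 = G/ACEH/- → run G
t=11: L0/L1/L2 = G/ACEH/- → run G
t=12: L0/L1/L2 = -/ACEHG/- → run A
t=13: L0/L1/L2 = -/ACEHG/- → run A
t=14: L0/L1/L2 = -/ACEHG/- → run A
t=15: L0/L1/L2 = -/CEHG/- → run C
t=16: L0/L1/L2 = -/CEHG/- → run C
t=17: L0/L1/L2 = -/EHG/- → run E
t=18: L0/L1/L2 = -/EHG/- → run E
t=19: L0/L1/L2 = -/EHG/- → run E
t=20: L0/L1/L2 = -/EHG/- → run E
t=21: L0/L1/L2 = -/HG/- → run H
t=22: L0/L1/L2 = -/HG/- → run H
t=23: L0/L1/L2 = -/HG/- → run H
t=24: L0/L1/L2 = -/HG/- → run H
t=25: L0/L1/L2 = -/G/- → run G
t=26: (idle)
t=27: (idle)
t=28: (idle)
t=29: (idle)
t=30: (idle)
t=31: (idle)
t=32: (idle)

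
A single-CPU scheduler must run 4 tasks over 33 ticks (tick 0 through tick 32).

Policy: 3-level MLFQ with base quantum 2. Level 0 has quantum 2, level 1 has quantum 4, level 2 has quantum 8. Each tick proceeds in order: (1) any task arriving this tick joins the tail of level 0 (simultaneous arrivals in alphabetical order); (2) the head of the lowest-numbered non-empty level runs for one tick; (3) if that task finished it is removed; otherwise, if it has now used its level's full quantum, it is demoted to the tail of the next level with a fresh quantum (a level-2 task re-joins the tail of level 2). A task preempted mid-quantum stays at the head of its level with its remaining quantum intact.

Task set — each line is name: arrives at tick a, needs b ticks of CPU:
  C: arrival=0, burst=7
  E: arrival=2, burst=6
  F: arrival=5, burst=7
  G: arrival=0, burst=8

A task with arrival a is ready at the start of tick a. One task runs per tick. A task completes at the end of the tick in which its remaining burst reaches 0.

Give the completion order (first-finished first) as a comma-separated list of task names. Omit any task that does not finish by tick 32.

t=0: L0/L1/L2 = CG/-/- → run C
t=1: L0/L1/L2 = CG/-/- → run C
t=2: L0/L1/L2 = GE/C/- → run G
t=3: L0/L1/L2 = GE/C/- → run G
t=4: L0/L1/L2 = E/CG/- → run E
t=5: L0/L1/L2 = EF/CG/- → run E
t=6: L0/L1/L2 = F/CGE/- → run F
t=7: L0/L1/L2 = F/CGE/- → run F
t=8: L0/L1/L2 = -/CGEF/- → run C
t=9: L0/L1/L2 = -/CGEF/- → run C
t=10: L0/L1/L2 = -/CGEF/- → run C
t=11: L0/L1/L2 = -/CGEF/- → run C
t=12: L0/L1/L2 = -/GEF/C → run G
t=13: L0/L1/L2 = -/GEF/C → run G
t=14: L0/L1/L2 = -/GEF/C → run G
t=15: L0/L1/L2 = -/GEF/C → run G
t=16: L0/L1/L2 = -/EF/CG → run E
t=17: L0/L1/L2 = -/EF/CG → run E
t=18: L0/L1/L2 = -/EF/CG → run E
t=19: L0/L1/L2 = -/EF/CG → run E
t=20: L0/L1/L2 = -/F/CG → run F
t=21: L0/L1/L2 = -/F/CG → run F
t=22: L0/L1/L2 = -/F/CG → run F
t=23: L0/L1/L2 = -/F/CG → run F
t=24: L0/L1/L2 = -/-/CGF → run C
t=25: L0/L1/L2 = -/-/GF → run G
t=26: L0/L1/L2 = -/-/GF → run G
t=27: L0/L1/L2 = -/-/F → run F
t=28: (idle)
t=29: (idle)
t=30: (idle)
t=31: (idle)
t=32: (idle)

completion order = E, C, G, F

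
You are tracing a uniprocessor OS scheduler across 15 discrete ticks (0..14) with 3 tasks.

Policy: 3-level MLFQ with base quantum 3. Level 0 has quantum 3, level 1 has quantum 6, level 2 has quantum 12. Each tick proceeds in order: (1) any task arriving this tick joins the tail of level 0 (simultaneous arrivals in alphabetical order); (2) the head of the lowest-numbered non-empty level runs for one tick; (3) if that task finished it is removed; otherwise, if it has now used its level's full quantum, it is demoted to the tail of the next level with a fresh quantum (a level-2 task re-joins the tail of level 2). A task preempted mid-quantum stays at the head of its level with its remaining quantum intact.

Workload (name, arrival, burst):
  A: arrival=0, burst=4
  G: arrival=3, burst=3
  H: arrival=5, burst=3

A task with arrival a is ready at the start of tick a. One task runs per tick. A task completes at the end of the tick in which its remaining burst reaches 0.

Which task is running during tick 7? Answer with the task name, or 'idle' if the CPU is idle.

running at tick 7 = H

t=0: L0/L1/L2 = A/-/- → run A
t=1: L0/L1/L2 = A/-/- → run A
t=2: L0/L1/L2 = A/-/- → run A
t=3: L0/L1/L2 = G/A/- → run G
t=4: L0/L1/L2 = G/A/- → run G
t=5: L0/L1/L2 = GH/A/- → run G
t=6: L0/L1/L2 = H/A/- → run H
t=7: L0/L1/L2 = H/A/- → run H
t=8: L0/L1/L2 = H/A/- → run H
t=9: L0/L1/L2 = -/A/- → run A
t=10: (idle)
t=11: (idle)
t=12: (idle)
t=13: (idle)
t=14: (idle)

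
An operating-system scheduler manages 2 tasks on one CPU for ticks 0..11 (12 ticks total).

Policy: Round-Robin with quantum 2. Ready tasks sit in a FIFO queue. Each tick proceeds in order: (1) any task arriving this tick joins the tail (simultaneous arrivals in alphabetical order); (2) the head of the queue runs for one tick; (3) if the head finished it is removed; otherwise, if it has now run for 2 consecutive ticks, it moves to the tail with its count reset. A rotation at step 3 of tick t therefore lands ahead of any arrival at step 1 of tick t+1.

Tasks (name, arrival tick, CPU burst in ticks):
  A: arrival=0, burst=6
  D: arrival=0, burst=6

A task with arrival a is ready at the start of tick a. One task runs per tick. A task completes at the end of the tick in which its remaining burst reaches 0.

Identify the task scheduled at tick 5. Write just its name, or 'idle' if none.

running at tick 5 = A

t=0: queue=[A,D] q_used=0 → run A
t=1: queue=[A,D] q_used=1 → run A
t=2: queue=[D,A] q_used=0 → run D
t=3: queue=[D,A] q_used=1 → run D
t=4: queue=[A,D] q_used=0 → run A
t=5: queue=[A,D] q_used=1 → run A
t=6: queue=[D,A] q_used=0 → run D
t=7: queue=[D,A] q_used=1 → run D
t=8: queue=[A,D] q_used=0 → run A
t=9: queue=[A,D] q_used=1 → run A
t=10: queue=[D] q_used=0 → run D
t=11: queue=[D] q_used=1 → run D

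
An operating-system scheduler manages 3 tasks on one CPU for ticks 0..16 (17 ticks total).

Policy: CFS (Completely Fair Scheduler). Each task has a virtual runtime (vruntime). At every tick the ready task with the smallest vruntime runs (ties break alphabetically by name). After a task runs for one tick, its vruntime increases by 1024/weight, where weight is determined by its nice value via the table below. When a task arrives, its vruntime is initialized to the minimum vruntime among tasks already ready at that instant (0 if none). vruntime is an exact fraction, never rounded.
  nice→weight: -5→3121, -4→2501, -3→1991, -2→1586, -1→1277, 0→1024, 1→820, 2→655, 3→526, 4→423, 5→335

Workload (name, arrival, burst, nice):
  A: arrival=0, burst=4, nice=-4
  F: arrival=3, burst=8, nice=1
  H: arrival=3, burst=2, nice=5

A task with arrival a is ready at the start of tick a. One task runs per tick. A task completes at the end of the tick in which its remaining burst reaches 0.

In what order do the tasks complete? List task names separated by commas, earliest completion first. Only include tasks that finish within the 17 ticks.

completion order = A, H, F

t=0: vr[A=0] → run A
t=1: vr[A=1024/2501] → run A
t=2: vr[A=2048/2501] → run A
t=3: vr[A=3072/2501 F=3072/2501 H=3072/2501] → run A
t=4: vr[F=3072/2501 H=3072/2501] → run F
t=5: vr[F=30976/12505 H=3072/2501] → run H
t=6: vr[F=30976/12505 H=3590144/837835] → run F
t=7: vr[F=46592/12505 H=3590144/837835] → run F
t=8: vr[F=62208/12505 H=3590144/837835] → run H
t=9: vr[F=62208/12505] → run F
t=10: vr[F=77824/12505] → run F
t=11: vr[F=18688/2501] → run F
t=12: vr[F=109056/12505] → run F
t=13: vr[F=124672/12505] → run F
t=14: (idle)
t=15: (idle)
t=16: (idle)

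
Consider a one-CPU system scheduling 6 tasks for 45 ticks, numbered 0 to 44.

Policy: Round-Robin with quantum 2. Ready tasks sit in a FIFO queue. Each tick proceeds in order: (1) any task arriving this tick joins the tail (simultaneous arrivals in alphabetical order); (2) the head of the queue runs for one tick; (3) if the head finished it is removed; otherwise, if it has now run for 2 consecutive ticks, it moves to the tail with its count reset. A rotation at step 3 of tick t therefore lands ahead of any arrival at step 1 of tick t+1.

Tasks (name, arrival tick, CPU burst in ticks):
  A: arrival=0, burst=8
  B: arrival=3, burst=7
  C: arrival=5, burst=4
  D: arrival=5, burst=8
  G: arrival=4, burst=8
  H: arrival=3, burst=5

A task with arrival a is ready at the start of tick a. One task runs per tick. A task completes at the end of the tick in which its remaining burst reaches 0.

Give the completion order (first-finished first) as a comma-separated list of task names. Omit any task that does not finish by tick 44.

completion order = A, C, H, B, G, D

t=0: queue=[A] q_used=0 → run A
t=1: queue=[A] q_used=1 → run A
t=2: queue=[A] q_used=0 → run A
t=3: queue=[A,B,H] q_used=1 → run A
t=4: queue=[B,H,A,G] q_used=0 → run B
t=5: queue=[B,H,A,G,C,D] q_used=1 → run B
t=6: queue=[H,A,G,C,D,B] q_used=0 → run H
t=7: queue=[H,A,G,C,D,B] q_used=1 → run H
t=8: queue=[A,G,C,D,B,H] q_used=0 → run A
t=9: queue=[A,G,C,D,B,H] q_used=1 → run A
t=10: queue=[G,C,D,B,H,A] q_used=0 → run G
t=11: queue=[G,C,D,B,H,A] q_used=1 → run G
t=12: queue=[C,D,B,H,A,G] q_used=0 → run C
t=13: queue=[C,D,B,H,A,G] q_used=1 → run C
t=14: queue=[D,B,H,A,G,C] q_used=0 → run D
t=15: queue=[D,B,H,A,G,C] q_used=1 → run D
t=16: queue=[B,H,A,G,C,D] q_used=0 → run B
t=17: queue=[B,H,A,G,C,D] q_used=1 → run B
t=18: queue=[H,A,G,C,D,B] q_used=0 → run H
t=19: queue=[H,A,G,C,D,B] q_used=1 → run H
t=20: queue=[A,G,C,D,B,H] q_used=0 → run A
t=21: queue=[A,G,C,D,B,H] q_used=1 → run A
t=22: queue=[G,C,D,B,H] q_used=0 → run G
t=23: queue=[G,C,D,B,H] q_used=1 → run G
t=24: queue=[C,D,B,H,G] q_used=0 → run C
t=25: queue=[C,D,B,H,G] q_used=1 → run C
t=26: queue=[D,B,H,G] q_used=0 → run D
t=27: queue=[D,B,H,G] q_used=1 → run D
t=28: queue=[B,H,G,D] q_used=0 → run B
t=29: queue=[B,H,G,D] q_used=1 → run B
t=30: queue=[H,G,D,B] q_used=0 → run H
t=31: queue=[G,D,B] q_used=0 → run G
t=32: queue=[G,D,B] q_used=1 → run G
t=33: queue=[D,B,G] q_used=0 → run D
t=34: queue=[D,B,G] q_used=1 → run D
t=35: queue=[B,G,D] q_used=0 → run B
t=36: queue=[G,D] q_used=0 → run G
t=37: queue=[G,D] q_used=1 → run G
t=38: queue=[D] q_used=0 → run D
t=39: queue=[D] q_used=1 → run D
t=40: (idle)
t=41: (idle)
t=42: (idle)
t=43: (idle)
t=44: (idle)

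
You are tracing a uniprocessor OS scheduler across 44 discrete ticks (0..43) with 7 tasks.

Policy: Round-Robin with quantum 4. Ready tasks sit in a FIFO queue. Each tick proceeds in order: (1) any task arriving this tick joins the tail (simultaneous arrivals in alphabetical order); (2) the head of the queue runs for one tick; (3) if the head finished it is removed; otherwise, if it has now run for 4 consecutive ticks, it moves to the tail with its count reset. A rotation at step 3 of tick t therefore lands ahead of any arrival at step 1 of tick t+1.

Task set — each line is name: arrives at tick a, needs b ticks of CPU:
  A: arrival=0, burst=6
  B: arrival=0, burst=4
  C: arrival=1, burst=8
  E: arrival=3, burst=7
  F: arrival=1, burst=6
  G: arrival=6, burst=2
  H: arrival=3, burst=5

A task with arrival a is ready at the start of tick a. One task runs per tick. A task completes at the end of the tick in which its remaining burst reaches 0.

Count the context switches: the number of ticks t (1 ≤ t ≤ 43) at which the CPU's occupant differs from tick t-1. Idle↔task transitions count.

context switches = 12

t=0: queue=[A,B] q_used=0 → run A
t=1: queue=[A,B,C,F] q_used=1 → run A
t=2: queue=[A,B,C,F] q_used=2 → run A
t=3: queue=[A,B,C,F,E,H] q_used=3 → run A
t=4: queue=[B,C,F,E,H,A] q_used=0 → run B
t=5: queue=[B,C,F,E,H,A] q_used=1 → run B
t=6: queue=[B,C,F,E,H,A,G] q_used=2 → run B
t=7: queue=[B,C,F,E,H,A,G] q_used=3 → run B
t=8: queue=[C,F,E,H,A,G] q_used=0 → run C
t=9: queue=[C,F,E,H,A,G] q_used=1 → run C
t=10: queue=[C,F,E,H,A,G] q_used=2 → run C
t=11: queue=[C,F,E,H,A,G] q_used=3 → run C
t=12: queue=[F,E,H,A,G,C] q_used=0 → run F
t=13: queue=[F,E,H,A,G,C] q_used=1 → run F
t=14: queue=[F,E,H,A,G,C] q_used=2 → run F
t=15: queue=[F,E,H,A,G,C] q_used=3 → run F
t=16: queue=[E,H,A,G,C,F] q_used=0 → run E
t=17: queue=[E,H,A,G,C,F] q_used=1 → run E
t=18: queue=[E,H,A,G,C,F] q_used=2 → run E
t=19: queue=[E,H,A,G,C,F] q_used=3 → run E
t=20: queue=[H,A,G,C,F,E] q_used=0 → run H
t=21: queue=[H,A,G,C,F,E] q_used=1 → run H
t=22: queue=[H,A,G,C,F,E] q_used=2 → run H
t=23: queue=[H,A,G,C,F,E] q_used=3 → run H
t=24: queue=[A,G,C,F,E,H] q_used=0 → run A
t=25: queue=[A,G,C,F,E,H] q_used=1 → run A
t=26: queue=[G,C,F,E,H] q_used=0 → run G
t=27: queue=[G,C,F,E,H] q_used=1 → run G
t=28: queue=[C,F,E,H] q_used=0 → run C
t=29: queue=[C,F,E,H] q_used=1 → run C
t=30: queue=[C,F,E,H] q_used=2 → run C
t=31: queue=[C,F,E,H] q_used=3 → run C
t=32: queue=[F,E,H] q_used=0 → run F
t=33: queue=[F,E,H] q_used=1 → run F
t=34: queue=[E,H] q_used=0 → run E
t=35: queue=[E,H] q_used=1 → run E
t=36: queue=[E,H] q_used=2 → run E
t=37: queue=[H] q_used=0 → run H
t=38: (idle)
t=39: (idle)
t=40: (idle)
t=41: (idle)
t=42: (idle)
t=43: (idle)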